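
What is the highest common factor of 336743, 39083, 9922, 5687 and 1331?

121

gcd(336743, 39083): 336743 = 8·39083 + 24079; 39083 = 1·24079 + 15004; 24079 = 1·15004 + 9075; 15004 = 1·9075 + 5929; 9075 = 1·5929 + 3146; 5929 = 1·3146 + 2783; 3146 = 1·2783 + 363; 2783 = 7·363 + 242; 363 = 1·242 + 121; 242 = 2·121 + 0 → 121
gcd(121, 9922): 9922 = 82·121 + 0 → 121
gcd(121, 5687): 5687 = 47·121 + 0 → 121
gcd(121, 1331): 1331 = 11·121 + 0 → 121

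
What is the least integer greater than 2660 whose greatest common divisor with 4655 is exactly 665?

Multiples of 665 above 2660: 665·5, 665·6, … . Need the cofactor coprime to 4655/665 = 7.
Checking s = 5, 6, … the first with gcd(s, 7) = 1 is s = 5, giving 3325.

3325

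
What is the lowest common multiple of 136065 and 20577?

gcd first: 136065 = 6·20577 + 12603; 20577 = 1·12603 + 7974; 12603 = 1·7974 + 4629; 7974 = 1·4629 + 3345; 4629 = 1·3345 + 1284; 3345 = 2·1284 + 777; 1284 = 1·777 + 507; 777 = 1·507 + 270; 507 = 1·270 + 237; 270 = 1·237 + 33; 237 = 7·33 + 6; 33 = 5·6 + 3; 6 = 2·3 + 0 → gcd = 3
lcm = 136065·20577/gcd = 2799809505/3 = 933269835

933269835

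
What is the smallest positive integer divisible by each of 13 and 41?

gcd first: 41 = 3·13 + 2; 13 = 6·2 + 1; 2 = 2·1 + 0 → gcd = 1
lcm = 13·41/gcd = 533/1 = 533

533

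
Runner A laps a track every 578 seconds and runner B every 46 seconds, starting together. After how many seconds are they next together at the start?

13294

578 = 2 · 17²; 46 = 2 · 23
max exponents: 2 · 17² · 23 = 13294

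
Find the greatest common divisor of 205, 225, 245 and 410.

5

gcd(205, 225): 225 = 1·205 + 20; 205 = 10·20 + 5; 20 = 4·5 + 0 → 5
gcd(5, 245): 245 = 49·5 + 0 → 5
gcd(5, 410): 410 = 82·5 + 0 → 5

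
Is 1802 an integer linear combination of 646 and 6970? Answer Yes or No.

By Bézout, 646s − 6970t = 1802 has integer solutions iff gcd(646, 6970) | 1802.
Euclid: 6970 = 10·646 + 510; 646 = 1·510 + 136; 510 = 3·136 + 102; 136 = 1·102 + 34; 102 = 3·34 + 0. gcd = 34; 1802 mod 34 = 0. Yes.

Yes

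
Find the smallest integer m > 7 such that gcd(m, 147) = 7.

14

gcd(m, 147) = 7 forces 7 | m; write m = 7s. Then gcd(7s, 7·21) = 7·gcd(s, 21), so need gcd(s, 21) = 1.
7s > 7 gives s ≥ 2. The least s ≥ 2 coprime to 21 is 2, so m = 7·2 = 14.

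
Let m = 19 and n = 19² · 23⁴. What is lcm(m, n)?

max exponent per prime: 19² · 23⁴ = 101022601

101022601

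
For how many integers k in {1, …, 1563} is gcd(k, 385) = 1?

974

Prime factors of 385: 5, 7, 11. Count integers ≤ 1563 divisible by none of them.
By inclusion–exclusion: 1563 − ⌊1563/5⌋ − ⌊1563/7⌋ − ⌊1563/11⌋ + ⌊1563/35⌋ + ⌊1563/55⌋ + ⌊1563/77⌋ − ⌊1563/385⌋ = 974.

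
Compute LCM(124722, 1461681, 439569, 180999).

242472414366

124722 = 2 · 3² · 13² · 41; 1461681 = 3² · 13² · 31²; 439569 = 3² · 13² · 17²; 180999 = 3² · 7 · 13² · 17
lcm takes max exponent of each prime: 2 · 3² · 7 · 13² · 17² · 31² · 41 = 242472414366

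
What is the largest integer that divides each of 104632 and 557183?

Euclid: 557183 = 5·104632 + 34023; 104632 = 3·34023 + 2563; 34023 = 13·2563 + 704; 2563 = 3·704 + 451; 704 = 1·451 + 253; 451 = 1·253 + 198; 253 = 1·198 + 55; 198 = 3·55 + 33; 55 = 1·33 + 22; 33 = 1·22 + 11; 22 = 2·11 + 0. Last nonzero remainder: 11.

11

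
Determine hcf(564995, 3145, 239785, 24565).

564995 = 5 · 17³ · 23; 3145 = 5 · 17 · 37; 239785 = 5 · 7 · 13 · 17 · 31; 24565 = 5 · 17³
gcd takes min exponent of each prime: 5 · 17 = 85

85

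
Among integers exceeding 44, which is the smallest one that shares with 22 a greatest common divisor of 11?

55

22 = 11·2. Any a with gcd(a, 22) = 11 is a multiple of 11, say 11s, with s coprime to 2.
Need s > 44/11, so s ≥ 5. First s ≥ 5 with gcd(s, 2) = 1 is s = 5. Thus a = 11·5 = 55.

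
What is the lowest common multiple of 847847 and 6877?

448511063

gcd first: 847847 = 123·6877 + 1976; 6877 = 3·1976 + 949; 1976 = 2·949 + 78; 949 = 12·78 + 13; 78 = 6·13 + 0 → gcd = 13
lcm = 847847·6877/gcd = 5830643819/13 = 448511063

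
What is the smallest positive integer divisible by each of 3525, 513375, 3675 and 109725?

247101248625

3525 = 3 · 5² · 47; 513375 = 3 · 5³ · 37²; 3675 = 3 · 5² · 7²; 109725 = 3 · 5² · 7 · 11 · 19
lcm takes max exponent of each prime: 3 · 5³ · 7² · 11 · 19 · 37² · 47 = 247101248625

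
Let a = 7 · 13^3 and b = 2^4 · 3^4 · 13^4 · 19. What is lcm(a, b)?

max exponent per prime: 2^4 · 3^4 · 7 · 13^4 · 19 = 4923002448

4923002448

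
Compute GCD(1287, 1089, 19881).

1287 = 3² · 11 · 13; 1089 = 3² · 11²; 19881 = 3² · 47²
gcd takes min exponent of each prime: 3² = 9

9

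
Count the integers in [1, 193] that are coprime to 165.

93

165 = 3·5·11. Inclusion–exclusion on these primes:
193 − ⌊193/3⌋ − ⌊193/5⌋ − ⌊193/11⌋ + ⌊193/15⌋ + ⌊193/33⌋ + ⌊193/55⌋ − ⌊193/165⌋ = 93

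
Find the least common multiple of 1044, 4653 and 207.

12414204

lcm(1044, 4653) = 1044·4653/gcd = 4857732/9 = 539748
lcm(539748, 207) = 539748·207/gcd = 111727836/9 = 12414204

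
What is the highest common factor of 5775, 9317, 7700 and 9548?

gcd(5775, 9317): 9317 = 1·5775 + 3542; 5775 = 1·3542 + 2233; 3542 = 1·2233 + 1309; 2233 = 1·1309 + 924; 1309 = 1·924 + 385; 924 = 2·385 + 154; 385 = 2·154 + 77; 154 = 2·77 + 0 → 77
gcd(77, 7700): 7700 = 100·77 + 0 → 77
gcd(77, 9548): 9548 = 124·77 + 0 → 77

77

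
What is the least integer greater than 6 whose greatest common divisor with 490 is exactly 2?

8

gcd(k, 490) = 2 forces 2 | k; write k = 2s. Then gcd(2s, 2·245) = 2·gcd(s, 245), so need gcd(s, 245) = 1.
2s > 6 gives s ≥ 4. The least s ≥ 4 coprime to 245 is 4, so k = 2·4 = 8.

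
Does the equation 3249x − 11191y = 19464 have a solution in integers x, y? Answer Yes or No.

gcd(3249, 11191): 11191 = 3·3249 + 1444; 3249 = 2·1444 + 361; 1444 = 4·361 + 0 → 361
361 does not divide 19464, so a solution does not exist.

No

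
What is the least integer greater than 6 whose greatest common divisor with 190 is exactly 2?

8

Multiples of 2 above 6: 2·4, 2·5, … . Need the cofactor coprime to 190/2 = 95.
Checking s = 4, 5, … the first with gcd(s, 95) = 1 is s = 4, giving 8.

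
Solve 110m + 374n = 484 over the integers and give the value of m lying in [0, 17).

1

Euclid: 374 = 3·110 + 44; 110 = 2·44 + 22; 44 = 2·22 + 0 → gcd = 22; 484 = 22·22.
Back-substitution yields 110·(7) + 374·(-2) = 22, so one solution is m = 7·22 = 154, n = -2·22 = -44.
Solutions in m differ by 374/22 = 17; the one in [0, 17) is 154 mod 17 = 1.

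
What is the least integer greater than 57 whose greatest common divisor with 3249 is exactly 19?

76

3249 = 19·171. Any t with gcd(t, 3249) = 19 is a multiple of 19, say 19s, with s coprime to 171.
Need s > 57/19, so s ≥ 4. First s ≥ 4 with gcd(s, 171) = 1 is s = 4. Thus t = 19·4 = 76.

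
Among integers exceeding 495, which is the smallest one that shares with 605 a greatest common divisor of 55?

605 = 55·11. Any a with gcd(a, 605) = 55 is a multiple of 55, say 55s, with s coprime to 11.
Need s > 495/55, so s ≥ 10. First s ≥ 10 with gcd(s, 11) = 1 is s = 10. Thus a = 55·10 = 550.

550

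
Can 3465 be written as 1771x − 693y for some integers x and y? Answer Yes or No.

Yes

gcd(1771, 693): 1771 = 2·693 + 385; 693 = 1·385 + 308; 385 = 1·308 + 77; 308 = 4·77 + 0 → 77
77 divides 3465, so a solution exists.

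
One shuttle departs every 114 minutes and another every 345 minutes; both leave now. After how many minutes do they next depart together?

13110

114 = 2 · 3 · 19; 345 = 3 · 5 · 23
max exponents: 2 · 3 · 5 · 19 · 23 = 13110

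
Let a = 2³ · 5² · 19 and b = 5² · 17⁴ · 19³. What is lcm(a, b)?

114574107800

max exponent per prime: 2³ · 5² · 17⁴ · 19³ = 114574107800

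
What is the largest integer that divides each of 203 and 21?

7

203 = 7 · 29
21 = 3 · 7
Common: 7 = 7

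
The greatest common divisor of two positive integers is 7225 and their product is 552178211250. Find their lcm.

76426050

For any two positive integers, gcd × lcm equals their product. Hence lcm = 552178211250 / 7225 = 76426050.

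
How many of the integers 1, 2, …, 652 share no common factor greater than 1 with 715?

Prime factors of 715: 5, 11, 13. Count integers ≤ 652 divisible by none of them.
By inclusion–exclusion: 652 − ⌊652/5⌋ − ⌊652/11⌋ − ⌊652/13⌋ + ⌊652/55⌋ + ⌊652/65⌋ + ⌊652/143⌋ − ⌊652/715⌋ = 438.

438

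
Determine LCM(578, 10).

578 = 2 · 17²; 10 = 2 · 5
max exponents: 2 · 5 · 17² = 2890

2890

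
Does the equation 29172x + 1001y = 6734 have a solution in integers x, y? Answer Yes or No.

No

gcd(29172, 1001): 29172 = 29·1001 + 143; 1001 = 7·143 + 0 → 143
143 does not divide 6734, so a solution does not exist.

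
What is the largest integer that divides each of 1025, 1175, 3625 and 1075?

1025 = 5² · 41; 1175 = 5² · 47; 3625 = 5³ · 29; 1075 = 5² · 43
gcd takes min exponent of each prime: 5² = 25

25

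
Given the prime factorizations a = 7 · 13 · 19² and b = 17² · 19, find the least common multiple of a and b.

max exponent per prime: 7 · 13 · 17² · 19² = 9493939

9493939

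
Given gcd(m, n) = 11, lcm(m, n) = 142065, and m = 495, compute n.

3157

m·n = gcd·lcm = 11·142065 = 1562715, so n = 1562715/495 = 3157.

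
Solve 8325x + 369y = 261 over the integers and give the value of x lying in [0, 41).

Reduce mod 369: 8325x ≡ 261 (mod 369). With g = gcd(8325, 369) = 9 dividing 261, divide through: 925x ≡ 29 (mod 41).
Since gcd(925, 41) = 1, x ≡ 29·(925)⁻¹ ≡ 28 (mod 41). Smallest non-negative: 28.

28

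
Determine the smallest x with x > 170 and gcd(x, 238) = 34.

Multiples of 34 above 170: 34·6, 34·7, … . Need the cofactor coprime to 238/34 = 7.
Checking s = 6, 7, … the first with gcd(s, 7) = 1 is s = 6, giving 204.

204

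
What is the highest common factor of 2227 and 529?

Euclid: 2227 = 4·529 + 111; 529 = 4·111 + 85; 111 = 1·85 + 26; 85 = 3·26 + 7; 26 = 3·7 + 5; 7 = 1·5 + 2; 5 = 2·2 + 1; 2 = 2·1 + 0. Last nonzero remainder: 1.

1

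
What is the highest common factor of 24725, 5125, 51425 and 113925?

gcd(24725, 5125): 24725 = 4·5125 + 4225; 5125 = 1·4225 + 900; 4225 = 4·900 + 625; 900 = 1·625 + 275; 625 = 2·275 + 75; 275 = 3·75 + 50; 75 = 1·50 + 25; 50 = 2·25 + 0 → 25
gcd(25, 51425): 51425 = 2057·25 + 0 → 25
gcd(25, 113925): 113925 = 4557·25 + 0 → 25

25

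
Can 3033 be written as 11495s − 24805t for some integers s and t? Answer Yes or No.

No

gcd(11495, 24805): 24805 = 2·11495 + 1815; 11495 = 6·1815 + 605; 1815 = 3·605 + 0 → 605
605 does not divide 3033, so a solution does not exist.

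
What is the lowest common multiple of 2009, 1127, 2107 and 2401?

97358149

2009 = 7² · 41; 1127 = 7² · 23; 2107 = 7² · 43; 2401 = 7⁴
lcm takes max exponent of each prime: 7⁴ · 23 · 41 · 43 = 97358149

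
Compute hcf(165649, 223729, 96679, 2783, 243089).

165649 = 11² · 37²; 223729 = 11² · 43²; 96679 = 11² · 17 · 47; 2783 = 11² · 23; 243089 = 7² · 11² · 41
gcd takes min exponent of each prime: 11² = 121

121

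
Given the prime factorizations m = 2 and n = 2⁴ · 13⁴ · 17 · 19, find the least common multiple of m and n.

147603248

max exponent per prime: 2⁴ · 13⁴ · 17 · 19 = 147603248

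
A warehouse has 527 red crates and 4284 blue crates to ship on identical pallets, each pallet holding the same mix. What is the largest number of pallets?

17

Euclid: 4284 = 8·527 + 68; 527 = 7·68 + 51; 68 = 1·51 + 17; 51 = 3·17 + 0. Last nonzero remainder: 17.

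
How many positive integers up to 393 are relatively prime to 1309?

1309 = 7·11·17. Inclusion–exclusion on these primes:
393 − ⌊393/7⌋ − ⌊393/11⌋ − ⌊393/17⌋ + ⌊393/77⌋ + ⌊393/119⌋ + ⌊393/187⌋ − ⌊393/1309⌋ = 289

289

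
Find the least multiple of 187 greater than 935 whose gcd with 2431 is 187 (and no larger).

Multiples of 187 above 935: 187·6, 187·7, … . Need the cofactor coprime to 2431/187 = 13.
Checking s = 6, 7, … the first with gcd(s, 13) = 1 is s = 6, giving 1122.

1122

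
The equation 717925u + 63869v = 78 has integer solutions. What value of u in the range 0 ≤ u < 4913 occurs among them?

gcd(717925, 63869) = 13 (Euclid: 717925 = 11·63869 + 15366; 63869 = 4·15366 + 2405; 15366 = 6·2405 + 936; 2405 = 2·936 + 533; 936 = 1·533 + 403; 533 = 1·403 + 130; 403 = 3·130 + 13; 130 = 10·13 + 0), and 13 | 78.
Extended Euclid: 717925·(478) + 63869·(-5373) = 13. Scale by 6: u₀ = 2868.
General solution u = u₀ + 4913t; reducing mod 4913 gives u = 2868 (and v = -32238).

2868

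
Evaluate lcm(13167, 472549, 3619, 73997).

13167 = 3² · 7 · 11 · 19; 472549 = 7 · 11 · 17 · 19²; 3619 = 7 · 11 · 47; 73997 = 7 · 11 · 31²
lcm takes max exponent of each prime: 3² · 7 · 11 · 17 · 19² · 31² · 47 = 192092586147

192092586147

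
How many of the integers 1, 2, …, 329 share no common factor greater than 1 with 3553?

Prime factors of 3553: 11, 17, 19. Count integers ≤ 329 divisible by none of them.
By inclusion–exclusion: 329 − ⌊329/11⌋ − ⌊329/17⌋ − ⌊329/19⌋ + ⌊329/187⌋ + ⌊329/209⌋ + ⌊329/323⌋ − ⌊329/3553⌋ = 267.

267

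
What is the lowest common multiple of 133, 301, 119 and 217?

3013913

lcm(133, 301) = 133·301/gcd = 40033/7 = 5719
lcm(5719, 119) = 5719·119/gcd = 680561/7 = 97223
lcm(97223, 217) = 97223·217/gcd = 21097391/7 = 3013913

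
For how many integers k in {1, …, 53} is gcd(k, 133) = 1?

Prime factors of 133: 7, 19. Count integers ≤ 53 divisible by none of them.
By inclusion–exclusion: 53 − ⌊53/7⌋ − ⌊53/19⌋ + ⌊53/133⌋ = 44.

44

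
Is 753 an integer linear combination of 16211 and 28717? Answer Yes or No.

No

gcd(16211, 28717): 28717 = 1·16211 + 12506; 16211 = 1·12506 + 3705; 12506 = 3·3705 + 1391; 3705 = 2·1391 + 923; 1391 = 1·923 + 468; 923 = 1·468 + 455; 468 = 1·455 + 13; 455 = 35·13 + 0 → 13
13 does not divide 753, so a solution does not exist.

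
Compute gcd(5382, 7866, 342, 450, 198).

gcd(5382, 7866): 7866 = 1·5382 + 2484; 5382 = 2·2484 + 414; 2484 = 6·414 + 0 → 414
gcd(414, 342): 414 = 1·342 + 72; 342 = 4·72 + 54; 72 = 1·54 + 18; 54 = 3·18 + 0 → 18
gcd(18, 450): 450 = 25·18 + 0 → 18
gcd(18, 198): 198 = 11·18 + 0 → 18

18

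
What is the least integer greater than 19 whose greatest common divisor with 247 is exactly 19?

Multiples of 19 above 19: 19·2, 19·3, … . Need the cofactor coprime to 247/19 = 13.
Checking s = 2, 3, … the first with gcd(s, 13) = 1 is s = 2, giving 38.

38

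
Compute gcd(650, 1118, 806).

650 = 2 · 5² · 13; 1118 = 2 · 13 · 43; 806 = 2 · 13 · 31
gcd takes min exponent of each prime: 2 · 13 = 26

26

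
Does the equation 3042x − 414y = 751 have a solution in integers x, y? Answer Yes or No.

By Bézout, 3042x − 414y = 751 has integer solutions iff gcd(3042, 414) | 751.
Euclid: 3042 = 7·414 + 144; 414 = 2·144 + 126; 144 = 1·126 + 18; 126 = 7·18 + 0. gcd = 18; 751 mod 18 = 13. No.

No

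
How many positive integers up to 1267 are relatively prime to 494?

555

494 = 2·13·19. Inclusion–exclusion on these primes:
1267 − ⌊1267/2⌋ − ⌊1267/13⌋ − ⌊1267/19⌋ + ⌊1267/26⌋ + ⌊1267/38⌋ + ⌊1267/247⌋ − ⌊1267/494⌋ = 555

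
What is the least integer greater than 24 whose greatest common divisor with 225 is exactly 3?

33

225 = 3·75. Any x with gcd(x, 225) = 3 is a multiple of 3, say 3s, with s coprime to 75.
Need s > 24/3, so s ≥ 9. First s ≥ 9 with gcd(s, 75) = 1 is s = 11. Thus x = 3·11 = 33.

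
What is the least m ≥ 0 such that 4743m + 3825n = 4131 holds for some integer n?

gcd(4743, 3825) = 153 (Euclid: 4743 = 1·3825 + 918; 3825 = 4·918 + 153; 918 = 6·153 + 0), and 153 | 4131.
Extended Euclid: 4743·(-4) + 3825·(5) = 153. Scale by 27: m₀ = -108.
General solution m = m₀ + 25t; reducing mod 25 gives m = 17 (and n = -20).

17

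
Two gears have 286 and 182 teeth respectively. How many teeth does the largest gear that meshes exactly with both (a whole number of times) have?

Euclid: 286 = 1·182 + 104; 182 = 1·104 + 78; 104 = 1·78 + 26; 78 = 3·26 + 0. Last nonzero remainder: 26.

26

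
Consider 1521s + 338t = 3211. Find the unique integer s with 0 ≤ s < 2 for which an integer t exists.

Reduce mod 338: 1521s ≡ 3211 (mod 338). With g = gcd(1521, 338) = 169 dividing 3211, divide through: 9s ≡ 19 (mod 2).
Since gcd(9, 2) = 1, s ≡ 19·(9)⁻¹ ≡ 1 (mod 2). Smallest non-negative: 1.

1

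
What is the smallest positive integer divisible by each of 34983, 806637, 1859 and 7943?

34983 = 3² · 13² · 23; 806637 = 3 · 13² · 37 · 43; 1859 = 11 · 13²; 7943 = 13² · 47
lcm takes max exponent of each prime: 3² · 11 · 13² · 23 · 37 · 43 · 47 = 28775161701

28775161701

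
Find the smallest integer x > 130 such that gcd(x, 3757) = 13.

3757 = 13·289. Any x with gcd(x, 3757) = 13 is a multiple of 13, say 13s, with s coprime to 289.
Need s > 130/13, so s ≥ 11. First s ≥ 11 with gcd(s, 289) = 1 is s = 11. Thus x = 13·11 = 143.

143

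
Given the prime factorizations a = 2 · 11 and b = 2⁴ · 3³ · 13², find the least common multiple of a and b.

max exponent per prime: 2⁴ · 3³ · 11 · 13² = 803088

803088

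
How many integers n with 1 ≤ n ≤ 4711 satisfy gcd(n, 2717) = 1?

2717 = 11·13·19. Inclusion–exclusion on these primes:
4711 − ⌊4711/11⌋ − ⌊4711/13⌋ − ⌊4711/19⌋ + ⌊4711/143⌋ + ⌊4711/209⌋ + ⌊4711/247⌋ − ⌊4711/2717⌋ = 3746

3746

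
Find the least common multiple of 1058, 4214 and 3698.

1058 = 2 · 23²; 4214 = 2 · 7² · 43; 3698 = 2 · 43²
lcm takes max exponent of each prime: 2 · 7² · 23² · 43² = 95855858

95855858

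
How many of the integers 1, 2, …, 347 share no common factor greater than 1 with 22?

Prime factors of 22: 2, 11. Count integers ≤ 347 divisible by none of them.
By inclusion–exclusion: 347 − ⌊347/2⌋ − ⌊347/11⌋ + ⌊347/22⌋ = 158.

158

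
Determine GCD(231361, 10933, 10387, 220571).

13

gcd(231361, 10933): 231361 = 21·10933 + 1768; 10933 = 6·1768 + 325; 1768 = 5·325 + 143; 325 = 2·143 + 39; 143 = 3·39 + 26; 39 = 1·26 + 13; 26 = 2·13 + 0 → 13
gcd(13, 10387): 10387 = 799·13 + 0 → 13
gcd(13, 220571): 220571 = 16967·13 + 0 → 13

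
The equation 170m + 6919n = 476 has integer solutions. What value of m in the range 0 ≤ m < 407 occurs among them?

Reduce mod 6919: 170m ≡ 476 (mod 6919). With g = gcd(170, 6919) = 17 dividing 476, divide through: 10m ≡ 28 (mod 407).
Since gcd(10, 407) = 1, m ≡ 28·(10)⁻¹ ≡ 247 (mod 407). Smallest non-negative: 247.

247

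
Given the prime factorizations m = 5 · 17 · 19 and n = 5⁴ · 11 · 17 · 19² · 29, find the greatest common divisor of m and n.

min exponent per shared prime: 5 · 17 · 19 = 1615

1615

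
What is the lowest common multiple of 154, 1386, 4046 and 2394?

154 = 2 · 7 · 11; 1386 = 2 · 3² · 7 · 11; 4046 = 2 · 7 · 17²; 2394 = 2 · 3² · 7 · 19
lcm takes max exponent of each prime: 2 · 3² · 7 · 11 · 17² · 19 = 7610526

7610526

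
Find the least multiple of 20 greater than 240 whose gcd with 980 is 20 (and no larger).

980 = 20·49. Any t with gcd(t, 980) = 20 is a multiple of 20, say 20s, with s coprime to 49.
Need s > 240/20, so s ≥ 13. First s ≥ 13 with gcd(s, 49) = 1 is s = 13. Thus t = 20·13 = 260.

260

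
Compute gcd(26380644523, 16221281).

Euclid: 26380644523 = 1626·16221281 + 4841617; 16221281 = 3·4841617 + 1696430; 4841617 = 2·1696430 + 1448757; 1696430 = 1·1448757 + 247673; 1448757 = 5·247673 + 210392; 247673 = 1·210392 + 37281; 210392 = 5·37281 + 23987; 37281 = 1·23987 + 13294; 23987 = 1·13294 + 10693; 13294 = 1·10693 + 2601; 10693 = 4·2601 + 289; 2601 = 9·289 + 0. Last nonzero remainder: 289.

289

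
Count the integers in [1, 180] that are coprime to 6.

60

Prime factors of 6: 2, 3. Count integers ≤ 180 divisible by none of them.
By inclusion–exclusion: 180 − ⌊180/2⌋ − ⌊180/3⌋ + ⌊180/6⌋ = 60.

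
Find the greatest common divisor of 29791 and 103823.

1

Euclid: 103823 = 3·29791 + 14450; 29791 = 2·14450 + 891; 14450 = 16·891 + 194; 891 = 4·194 + 115; 194 = 1·115 + 79; 115 = 1·79 + 36; 79 = 2·36 + 7; 36 = 5·7 + 1; 7 = 7·1 + 0. Last nonzero remainder: 1.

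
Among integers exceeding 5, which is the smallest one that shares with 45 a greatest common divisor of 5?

Multiples of 5 above 5: 5·2, 5·3, … . Need the cofactor coprime to 45/5 = 9.
Checking s = 2, 3, … the first with gcd(s, 9) = 1 is s = 2, giving 10.

10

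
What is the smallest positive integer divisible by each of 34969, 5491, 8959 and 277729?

638498971

34969 = 11² · 17²; 5491 = 17² · 19; 8959 = 17² · 31; 277729 = 17² · 31²
lcm takes max exponent of each prime: 11² · 17² · 19 · 31² = 638498971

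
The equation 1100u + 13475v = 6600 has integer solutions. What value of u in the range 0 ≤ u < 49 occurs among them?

gcd(1100, 13475) = 275 (Euclid: 13475 = 12·1100 + 275; 1100 = 4·275 + 0), and 275 | 6600.
Extended Euclid: 1100·(-12) + 13475·(1) = 275. Scale by 24: u₀ = -288.
General solution u = u₀ + 49t; reducing mod 49 gives u = 6 (and v = 0).

6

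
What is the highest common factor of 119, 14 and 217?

119 = 7 · 17; 14 = 2 · 7; 217 = 7 · 31
gcd takes min exponent of each prime: 7 = 7

7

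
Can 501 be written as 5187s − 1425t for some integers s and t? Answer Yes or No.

No

gcd(5187, 1425): 5187 = 3·1425 + 912; 1425 = 1·912 + 513; 912 = 1·513 + 399; 513 = 1·399 + 114; 399 = 3·114 + 57; 114 = 2·57 + 0 → 57
57 does not divide 501, so a solution does not exist.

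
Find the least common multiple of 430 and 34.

430 = 2 · 5 · 43; 34 = 2 · 17
max exponents: 2 · 5 · 17 · 43 = 7310

7310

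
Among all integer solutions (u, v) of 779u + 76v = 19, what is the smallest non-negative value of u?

1

Reduce mod 76: 779u ≡ 19 (mod 76). With g = gcd(779, 76) = 19 dividing 19, divide through: 41u ≡ 1 (mod 4).
Since gcd(41, 4) = 1, u ≡ 1·(41)⁻¹ ≡ 1 (mod 4). Smallest non-negative: 1.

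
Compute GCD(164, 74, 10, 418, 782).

2

gcd(164, 74): 164 = 2·74 + 16; 74 = 4·16 + 10; 16 = 1·10 + 6; 10 = 1·6 + 4; 6 = 1·4 + 2; 4 = 2·2 + 0 → 2
gcd(2, 10): 10 = 5·2 + 0 → 2
gcd(2, 418): 418 = 209·2 + 0 → 2
gcd(2, 782): 782 = 391·2 + 0 → 2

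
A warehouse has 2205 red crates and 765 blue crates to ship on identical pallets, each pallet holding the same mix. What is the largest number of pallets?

2205 = 3² · 5 · 7²
765 = 3² · 5 · 17
Common: 3² · 5 = 45

45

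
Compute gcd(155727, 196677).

117

Euclid: 196677 = 1·155727 + 40950; 155727 = 3·40950 + 32877; 40950 = 1·32877 + 8073; 32877 = 4·8073 + 585; 8073 = 13·585 + 468; 585 = 1·468 + 117; 468 = 4·117 + 0. Last nonzero remainder: 117.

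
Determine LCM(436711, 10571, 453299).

lcm(436711, 10571) = 436711·10571/gcd = 4616471981/11 = 419679271
lcm(419679271, 453299) = 419679271·453299/gcd = 190240193865029/319 = 596364244091

596364244091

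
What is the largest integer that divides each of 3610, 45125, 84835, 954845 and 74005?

1805

3610 = 2 · 5 · 19²; 45125 = 5³ · 19²; 84835 = 5 · 19² · 47; 954845 = 5 · 19² · 23²; 74005 = 5 · 19² · 41
gcd takes min exponent of each prime: 5 · 19² = 1805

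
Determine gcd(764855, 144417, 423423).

91

gcd(764855, 144417): 764855 = 5·144417 + 42770; 144417 = 3·42770 + 16107; 42770 = 2·16107 + 10556; 16107 = 1·10556 + 5551; 10556 = 1·5551 + 5005; 5551 = 1·5005 + 546; 5005 = 9·546 + 91; 546 = 6·91 + 0 → 91
gcd(91, 423423): 423423 = 4653·91 + 0 → 91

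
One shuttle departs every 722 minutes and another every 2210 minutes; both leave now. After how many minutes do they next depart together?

797810

gcd first: 2210 = 3·722 + 44; 722 = 16·44 + 18; 44 = 2·18 + 8; 18 = 2·8 + 2; 8 = 4·2 + 0 → gcd = 2
lcm = 722·2210/gcd = 1595620/2 = 797810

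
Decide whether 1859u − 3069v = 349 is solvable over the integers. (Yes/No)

gcd(1859, 3069): 3069 = 1·1859 + 1210; 1859 = 1·1210 + 649; 1210 = 1·649 + 561; 649 = 1·561 + 88; 561 = 6·88 + 33; 88 = 2·33 + 22; 33 = 1·22 + 11; 22 = 2·11 + 0 → 11
11 does not divide 349, so a solution does not exist.

No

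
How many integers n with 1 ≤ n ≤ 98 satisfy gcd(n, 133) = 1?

79

Prime factors of 133: 7, 19. Count integers ≤ 98 divisible by none of them.
By inclusion–exclusion: 98 − ⌊98/7⌋ − ⌊98/19⌋ + ⌊98/133⌋ = 79.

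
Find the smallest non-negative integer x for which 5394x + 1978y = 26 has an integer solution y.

gcd(5394, 1978) = 2 (Euclid: 5394 = 2·1978 + 1438; 1978 = 1·1438 + 540; 1438 = 2·540 + 358; 540 = 1·358 + 182; 358 = 1·182 + 176; 182 = 1·176 + 6; 176 = 29·6 + 2; 6 = 3·2 + 0), and 2 | 26.
Extended Euclid: 5394·(326) + 1978·(-889) = 2. Scale by 13: x₀ = 4238.
General solution x = x₀ + 989t; reducing mod 989 gives x = 282 (and y = -769).

282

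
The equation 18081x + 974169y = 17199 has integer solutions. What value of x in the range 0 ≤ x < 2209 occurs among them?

Euclid: 974169 = 53·18081 + 15876; 18081 = 1·15876 + 2205; 15876 = 7·2205 + 441; 2205 = 5·441 + 0 → gcd = 441; 17199 = 441·39.
Back-substitution yields 18081·(-431) + 974169·(8) = 441, so one solution is x = -431·39 = -16809, y = 8·39 = 312.
Solutions in x differ by 974169/441 = 2209; the one in [0, 2209) is -16809 mod 2209 = 863.

863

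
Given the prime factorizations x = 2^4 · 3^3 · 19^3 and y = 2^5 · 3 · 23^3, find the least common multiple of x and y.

max exponent per prime: 2^5 · 3^3 · 19^3 · 23^3 = 72103783392

72103783392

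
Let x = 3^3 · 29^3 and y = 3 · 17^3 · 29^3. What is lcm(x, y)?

max exponent per prime: 3^3 · 17^3 · 29^3 = 3235225239

3235225239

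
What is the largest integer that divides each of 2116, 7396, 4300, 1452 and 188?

2116 = 2² · 23²; 7396 = 2² · 43²; 4300 = 2² · 5² · 43; 1452 = 2² · 3 · 11²; 188 = 2² · 47
gcd takes min exponent of each prime: 2² = 4

4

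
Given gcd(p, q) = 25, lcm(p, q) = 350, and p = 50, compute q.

175

Using pq = gcd(p,q)·lcm(p,q) = 25·350 = 8750, we get q = 8750/50 = 175.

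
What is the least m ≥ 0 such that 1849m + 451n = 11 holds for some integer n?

341

Euclid: 1849 = 4·451 + 45; 451 = 10·45 + 1; 45 = 45·1 + 0 → gcd = 1; 11 = 1·11.
Back-substitution yields 1849·(-10) + 451·(41) = 1, so one solution is m = -10·11 = -110, n = 41·11 = 451.
Solutions in m differ by 451/1 = 451; the one in [0, 451) is -110 mod 451 = 341.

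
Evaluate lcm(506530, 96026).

gcd first: 506530 = 5·96026 + 26400; 96026 = 3·26400 + 16826; 26400 = 1·16826 + 9574; 16826 = 1·9574 + 7252; 9574 = 1·7252 + 2322; 7252 = 3·2322 + 286; 2322 = 8·286 + 34; 286 = 8·34 + 14; 34 = 2·14 + 6; 14 = 2·6 + 2; 6 = 3·2 + 0 → gcd = 2
lcm = 506530·96026/gcd = 48640049780/2 = 24320024890

24320024890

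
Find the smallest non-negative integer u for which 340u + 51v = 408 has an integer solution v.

Reduce mod 51: 340u ≡ 408 (mod 51). With g = gcd(340, 51) = 17 dividing 408, divide through: 20u ≡ 24 (mod 3).
Since gcd(20, 3) = 1, u ≡ 24·(20)⁻¹ ≡ 0 (mod 3). Smallest non-negative: 0.

0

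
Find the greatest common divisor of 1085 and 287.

7

1085 = 5 · 7 · 31
287 = 7 · 41
Common: 7 = 7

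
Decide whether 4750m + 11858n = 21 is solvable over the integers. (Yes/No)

By Bézout, 4750m + 11858n = 21 has integer solutions iff gcd(4750, 11858) | 21.
Euclid: 11858 = 2·4750 + 2358; 4750 = 2·2358 + 34; 2358 = 69·34 + 12; 34 = 2·12 + 10; 12 = 1·10 + 2; 10 = 5·2 + 0. gcd = 2; 21 mod 2 = 1. No.

No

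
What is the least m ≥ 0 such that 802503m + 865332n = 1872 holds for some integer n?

4848

gcd(802503, 865332) = 117 (Euclid: 865332 = 1·802503 + 62829; 802503 = 12·62829 + 48555; 62829 = 1·48555 + 14274; 48555 = 3·14274 + 5733; 14274 = 2·5733 + 2808; 5733 = 2·2808 + 117; 2808 = 24·117 + 0), and 117 | 1872.
Extended Euclid: 802503·(303) + 865332·(-281) = 117. Scale by 16: m₀ = 4848.
General solution m = m₀ + 7396t; reducing mod 7396 gives m = 4848 (and n = -4496).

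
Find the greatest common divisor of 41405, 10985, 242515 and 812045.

845

41405 = 5 · 7² · 13²; 10985 = 5 · 13³; 242515 = 5 · 7 · 13² · 41; 812045 = 5 · 13² · 31²
gcd takes min exponent of each prime: 5 · 13² = 845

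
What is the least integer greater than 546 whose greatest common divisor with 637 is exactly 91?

728

637 = 91·7. Any t with gcd(t, 637) = 91 is a multiple of 91, say 91s, with s coprime to 7.
Need s > 546/91, so s ≥ 7. First s ≥ 7 with gcd(s, 7) = 1 is s = 8. Thus t = 91·8 = 728.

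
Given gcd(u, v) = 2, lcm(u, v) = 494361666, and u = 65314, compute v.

u·v = gcd·lcm = 2·494361666 = 988723332, so v = 988723332/65314 = 15138.

15138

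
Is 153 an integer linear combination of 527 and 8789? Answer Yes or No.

gcd(527, 8789): 8789 = 16·527 + 357; 527 = 1·357 + 170; 357 = 2·170 + 17; 170 = 10·17 + 0 → 17
17 divides 153, so a solution exists.

Yes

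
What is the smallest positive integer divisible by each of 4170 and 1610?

671370

gcd first: 4170 = 2·1610 + 950; 1610 = 1·950 + 660; 950 = 1·660 + 290; 660 = 2·290 + 80; 290 = 3·80 + 50; 80 = 1·50 + 30; 50 = 1·30 + 20; 30 = 1·20 + 10; 20 = 2·10 + 0 → gcd = 10
lcm = 4170·1610/gcd = 6713700/10 = 671370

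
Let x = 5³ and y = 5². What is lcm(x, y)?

max exponent per prime: 5³ = 125

125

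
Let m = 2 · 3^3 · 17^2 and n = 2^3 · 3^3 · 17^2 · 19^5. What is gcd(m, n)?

min exponent per shared prime: 2 · 3^3 · 17^2 = 15606

15606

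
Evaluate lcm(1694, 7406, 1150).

22403150

1694 = 2 · 7 · 11²; 7406 = 2 · 7 · 23²; 1150 = 2 · 5² · 23
lcm takes max exponent of each prime: 2 · 5² · 7 · 11² · 23² = 22403150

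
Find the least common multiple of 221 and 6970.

gcd first: 6970 = 31·221 + 119; 221 = 1·119 + 102; 119 = 1·102 + 17; 102 = 6·17 + 0 → gcd = 17
lcm = 221·6970/gcd = 1540370/17 = 90610

90610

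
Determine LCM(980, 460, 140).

lcm(980, 460) = 980·460/gcd = 450800/20 = 22540
lcm(22540, 140) = 22540·140/gcd = 3155600/140 = 22540

22540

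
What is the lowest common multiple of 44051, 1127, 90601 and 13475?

44051 = 7² · 29 · 31; 1127 = 7² · 23; 90601 = 7² · 43²; 13475 = 5² · 7² · 11
lcm takes max exponent of each prime: 5² · 7² · 11 · 23 · 29 · 31 · 43² = 515173141175

515173141175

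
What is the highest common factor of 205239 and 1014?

Euclid: 205239 = 202·1014 + 411; 1014 = 2·411 + 192; 411 = 2·192 + 27; 192 = 7·27 + 3; 27 = 9·3 + 0. Last nonzero remainder: 3.

3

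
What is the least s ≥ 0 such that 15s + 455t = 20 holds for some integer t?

62

gcd(15, 455) = 5 (Euclid: 455 = 30·15 + 5; 15 = 3·5 + 0), and 5 | 20.
Extended Euclid: 15·(-30) + 455·(1) = 5. Scale by 4: s₀ = -120.
General solution s = s₀ + 91k; reducing mod 91 gives s = 62 (and t = -2).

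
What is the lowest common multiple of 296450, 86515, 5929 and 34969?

296450 = 2 · 5² · 7² · 11²; 86515 = 5 · 11³ · 13; 5929 = 7² · 11²; 34969 = 11² · 17²
lcm takes max exponent of each prime: 2 · 5² · 7² · 11³ · 13 · 17² = 12251389150

12251389150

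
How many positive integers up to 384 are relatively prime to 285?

194

Prime factors of 285: 3, 5, 19. Count integers ≤ 384 divisible by none of them.
By inclusion–exclusion: 384 − ⌊384/3⌋ − ⌊384/5⌋ − ⌊384/19⌋ + ⌊384/15⌋ + ⌊384/57⌋ + ⌊384/95⌋ − ⌊384/285⌋ = 194.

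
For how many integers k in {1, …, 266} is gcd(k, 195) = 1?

131

Prime factors of 195: 3, 5, 13. Count integers ≤ 266 divisible by none of them.
By inclusion–exclusion: 266 − ⌊266/3⌋ − ⌊266/5⌋ − ⌊266/13⌋ + ⌊266/15⌋ + ⌊266/39⌋ + ⌊266/65⌋ − ⌊266/195⌋ = 131.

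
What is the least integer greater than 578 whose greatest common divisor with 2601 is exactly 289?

gcd(t, 2601) = 289 forces 289 | t; write t = 289s. Then gcd(289s, 289·9) = 289·gcd(s, 9), so need gcd(s, 9) = 1.
289s > 578 gives s ≥ 3. The least s ≥ 3 coprime to 9 is 4, so t = 289·4 = 1156.

1156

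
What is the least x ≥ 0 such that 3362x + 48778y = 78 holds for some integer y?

7530

gcd(3362, 48778) = 2 (Euclid: 48778 = 14·3362 + 1710; 3362 = 1·1710 + 1652; 1710 = 1·1652 + 58; 1652 = 28·58 + 28; 58 = 2·28 + 2; 28 = 14·2 + 0), and 2 | 78.
Extended Euclid: 3362·(-1683) + 48778·(116) = 2. Scale by 39: x₀ = -65637.
General solution x = x₀ + 24389t; reducing mod 24389 gives x = 7530 (and y = -519).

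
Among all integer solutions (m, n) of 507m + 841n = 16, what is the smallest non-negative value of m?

287

Reduce mod 841: 507m ≡ 16 (mod 841). With g = gcd(507, 841) = 1 dividing 16, divide through: 507m ≡ 16 (mod 841).
Since gcd(507, 841) = 1, m ≡ 16·(507)⁻¹ ≡ 287 (mod 841). Smallest non-negative: 287.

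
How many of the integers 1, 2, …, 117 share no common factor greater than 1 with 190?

45

190 = 2·5·19. Inclusion–exclusion on these primes:
117 − ⌊117/2⌋ − ⌊117/5⌋ − ⌊117/19⌋ + ⌊117/10⌋ + ⌊117/38⌋ + ⌊117/95⌋ − ⌊117/190⌋ = 45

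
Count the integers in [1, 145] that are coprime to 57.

Prime factors of 57: 3, 19. Count integers ≤ 145 divisible by none of them.
By inclusion–exclusion: 145 − ⌊145/3⌋ − ⌊145/19⌋ + ⌊145/57⌋ = 92.

92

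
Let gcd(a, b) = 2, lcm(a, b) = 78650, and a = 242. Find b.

650

a·b = gcd·lcm = 2·78650 = 157300, so b = 157300/242 = 650.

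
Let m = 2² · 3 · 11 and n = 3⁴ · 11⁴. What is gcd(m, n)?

33

min exponent per shared prime: 3 · 11 = 33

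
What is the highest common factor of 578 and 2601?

Euclid: 2601 = 4·578 + 289; 578 = 2·289 + 0. Last nonzero remainder: 289.

289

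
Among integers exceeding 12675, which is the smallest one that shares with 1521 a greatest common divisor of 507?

13182

gcd(k, 1521) = 507 forces 507 | k; write k = 507s. Then gcd(507s, 507·3) = 507·gcd(s, 3), so need gcd(s, 3) = 1.
507s > 12675 gives s ≥ 26. The least s ≥ 26 coprime to 3 is 26, so k = 507·26 = 13182.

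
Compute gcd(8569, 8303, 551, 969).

gcd(8569, 8303): 8569 = 1·8303 + 266; 8303 = 31·266 + 57; 266 = 4·57 + 38; 57 = 1·38 + 19; 38 = 2·19 + 0 → 19
gcd(19, 551): 551 = 29·19 + 0 → 19
gcd(19, 969): 969 = 51·19 + 0 → 19

19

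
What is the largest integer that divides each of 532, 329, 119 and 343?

532 = 2² · 7 · 19; 329 = 7 · 47; 119 = 7 · 17; 343 = 7³
gcd takes min exponent of each prime: 7 = 7

7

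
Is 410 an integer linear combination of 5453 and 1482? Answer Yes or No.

No

By Bézout, 5453p + 1482q = 410 has integer solutions iff gcd(5453, 1482) | 410.
Euclid: 5453 = 3·1482 + 1007; 1482 = 1·1007 + 475; 1007 = 2·475 + 57; 475 = 8·57 + 19; 57 = 3·19 + 0. gcd = 19; 410 mod 19 = 11. No.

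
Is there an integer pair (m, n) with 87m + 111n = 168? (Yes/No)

Yes

gcd(87, 111): 111 = 1·87 + 24; 87 = 3·24 + 15; 24 = 1·15 + 9; 15 = 1·9 + 6; 9 = 1·6 + 3; 6 = 2·3 + 0 → 3
3 divides 168, so a solution exists.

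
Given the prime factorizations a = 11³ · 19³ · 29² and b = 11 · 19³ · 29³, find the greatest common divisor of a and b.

min exponent per shared prime: 11 · 19³ · 29² = 63452609

63452609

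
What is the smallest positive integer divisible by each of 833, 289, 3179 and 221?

833 = 7² · 17; 289 = 17²; 3179 = 11 · 17²; 221 = 13 · 17
lcm takes max exponent of each prime: 7² · 11 · 13 · 17² = 2025023

2025023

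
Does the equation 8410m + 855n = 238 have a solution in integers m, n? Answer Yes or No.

By Bézout, 8410m + 855n = 238 has integer solutions iff gcd(8410, 855) | 238.
Euclid: 8410 = 9·855 + 715; 855 = 1·715 + 140; 715 = 5·140 + 15; 140 = 9·15 + 5; 15 = 3·5 + 0. gcd = 5; 238 mod 5 = 3. No.

No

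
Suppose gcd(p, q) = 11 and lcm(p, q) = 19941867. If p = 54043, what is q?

4059

Using pq = gcd(p,q)·lcm(p,q) = 11·19941867 = 219360537, we get q = 219360537/54043 = 4059.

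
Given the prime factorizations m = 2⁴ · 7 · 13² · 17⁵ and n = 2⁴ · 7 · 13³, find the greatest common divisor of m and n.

min exponent per shared prime: 2⁴ · 7 · 13² = 18928

18928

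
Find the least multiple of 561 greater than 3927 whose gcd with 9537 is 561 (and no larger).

4488

gcd(m, 9537) = 561 forces 561 | m; write m = 561s. Then gcd(561s, 561·17) = 561·gcd(s, 17), so need gcd(s, 17) = 1.
561s > 3927 gives s ≥ 8. The least s ≥ 8 coprime to 17 is 8, so m = 561·8 = 4488.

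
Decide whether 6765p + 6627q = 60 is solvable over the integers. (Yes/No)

Yes

By Bézout, 6765p + 6627q = 60 has integer solutions iff gcd(6765, 6627) | 60.
Euclid: 6765 = 1·6627 + 138; 6627 = 48·138 + 3; 138 = 46·3 + 0. gcd = 3; 60 mod 3 = 0. Yes.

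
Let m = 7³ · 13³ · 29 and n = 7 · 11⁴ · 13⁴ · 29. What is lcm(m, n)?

max exponent per prime: 7³ · 11⁴ · 13⁴ · 29 = 4159453445147

4159453445147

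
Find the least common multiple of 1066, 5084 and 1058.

lcm(1066, 5084) = 1066·5084/gcd = 5419544/82 = 66092
lcm(66092, 1058) = 66092·1058/gcd = 69925336/2 = 34962668

34962668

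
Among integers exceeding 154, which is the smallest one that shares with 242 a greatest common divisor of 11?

165

242 = 11·22. Any x with gcd(x, 242) = 11 is a multiple of 11, say 11s, with s coprime to 22.
Need s > 154/11, so s ≥ 15. First s ≥ 15 with gcd(s, 22) = 1 is s = 15. Thus x = 11·15 = 165.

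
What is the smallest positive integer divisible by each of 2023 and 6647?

46529

gcd first: 6647 = 3·2023 + 578; 2023 = 3·578 + 289; 578 = 2·289 + 0 → gcd = 289
lcm = 2023·6647/gcd = 13446881/289 = 46529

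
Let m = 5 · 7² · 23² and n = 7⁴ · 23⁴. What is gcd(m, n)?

25921

min exponent per shared prime: 7² · 23² = 25921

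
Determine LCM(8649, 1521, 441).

71622369

8649 = 3² · 31²; 1521 = 3² · 13²; 441 = 3² · 7²
lcm takes max exponent of each prime: 3² · 7² · 13² · 31² = 71622369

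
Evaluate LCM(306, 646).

gcd first: 646 = 2·306 + 34; 306 = 9·34 + 0 → gcd = 34
lcm = 306·646/gcd = 197676/34 = 5814

5814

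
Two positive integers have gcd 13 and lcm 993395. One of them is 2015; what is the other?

6409

u·v = gcd·lcm = 13·993395 = 12914135, so v = 12914135/2015 = 6409.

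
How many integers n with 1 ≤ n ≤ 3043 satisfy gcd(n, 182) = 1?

182 = 2·7·13. Inclusion–exclusion on these primes:
3043 − ⌊3043/2⌋ − ⌊3043/7⌋ − ⌊3043/13⌋ + ⌊3043/14⌋ + ⌊3043/26⌋ + ⌊3043/91⌋ − ⌊3043/182⌋ = 1205

1205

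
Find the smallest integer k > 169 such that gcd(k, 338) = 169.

gcd(k, 338) = 169 forces 169 | k; write k = 169s. Then gcd(169s, 169·2) = 169·gcd(s, 2), so need gcd(s, 2) = 1.
169s > 169 gives s ≥ 2. The least s ≥ 2 coprime to 2 is 3, so k = 169·3 = 507.

507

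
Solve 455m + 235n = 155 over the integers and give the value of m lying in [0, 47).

gcd(455, 235) = 5 (Euclid: 455 = 1·235 + 220; 235 = 1·220 + 15; 220 = 14·15 + 10; 15 = 1·10 + 5; 10 = 2·5 + 0), and 5 | 155.
Extended Euclid: 455·(-16) + 235·(31) = 5. Scale by 31: m₀ = -496.
General solution m = m₀ + 47t; reducing mod 47 gives m = 21 (and n = -40).

21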